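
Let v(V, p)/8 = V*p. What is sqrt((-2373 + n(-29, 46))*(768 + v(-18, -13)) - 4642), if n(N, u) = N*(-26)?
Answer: 11*I*sqrt(35362) ≈ 2068.5*I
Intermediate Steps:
v(V, p) = 8*V*p (v(V, p) = 8*(V*p) = 8*V*p)
n(N, u) = -26*N
sqrt((-2373 + n(-29, 46))*(768 + v(-18, -13)) - 4642) = sqrt((-2373 - 26*(-29))*(768 + 8*(-18)*(-13)) - 4642) = sqrt((-2373 + 754)*(768 + 1872) - 4642) = sqrt(-1619*2640 - 4642) = sqrt(-4274160 - 4642) = sqrt(-4278802) = 11*I*sqrt(35362)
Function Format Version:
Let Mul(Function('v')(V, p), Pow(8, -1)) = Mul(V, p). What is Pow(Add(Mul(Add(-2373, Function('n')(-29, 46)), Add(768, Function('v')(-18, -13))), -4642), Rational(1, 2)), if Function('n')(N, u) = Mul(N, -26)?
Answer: Mul(11, I, Pow(35362, Rational(1, 2))) ≈ Mul(2068.5, I)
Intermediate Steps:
Function('v')(V, p) = Mul(8, V, p) (Function('v')(V, p) = Mul(8, Mul(V, p)) = Mul(8, V, p))
Function('n')(N, u) = Mul(-26, N)
Pow(Add(Mul(Add(-2373, Function('n')(-29, 46)), Add(768, Function('v')(-18, -13))), -4642), Rational(1, 2)) = Pow(Add(Mul(Add(-2373, Mul(-26, -29)), Add(768, Mul(8, -18, -13))), -4642), Rational(1, 2)) = Pow(Add(Mul(Add(-2373, 754), Add(768, 1872)), -4642), Rational(1, 2)) = Pow(Add(Mul(-1619, 2640), -4642), Rational(1, 2)) = Pow(Add(-4274160, -4642), Rational(1, 2)) = Pow(-4278802, Rational(1, 2)) = Mul(11, I, Pow(35362, Rational(1, 2)))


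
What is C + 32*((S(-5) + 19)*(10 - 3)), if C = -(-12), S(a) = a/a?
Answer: 4492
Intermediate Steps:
S(a) = 1
C = 12 (C = -4*(-3) = 12)
C + 32*((S(-5) + 19)*(10 - 3)) = 12 + 32*((1 + 19)*(10 - 3)) = 12 + 32*(20*7) = 12 + 32*140 = 12 + 4480 = 4492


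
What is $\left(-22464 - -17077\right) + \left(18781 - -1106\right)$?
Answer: $14500$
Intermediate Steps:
$\left(-22464 - -17077\right) + \left(18781 - -1106\right) = \left(-22464 + 17077\right) + \left(18781 + 1106\right) = -5387 + 19887 = 14500$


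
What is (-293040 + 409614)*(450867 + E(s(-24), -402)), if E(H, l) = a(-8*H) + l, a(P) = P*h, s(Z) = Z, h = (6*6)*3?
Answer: 54929785374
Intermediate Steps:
h = 108 (h = 36*3 = 108)
a(P) = 108*P (a(P) = P*108 = 108*P)
E(H, l) = l - 864*H (E(H, l) = 108*(-8*H) + l = -864*H + l = l - 864*H)
(-293040 + 409614)*(450867 + E(s(-24), -402)) = (-293040 + 409614)*(450867 + (-402 - 864*(-24))) = 116574*(450867 + (-402 + 20736)) = 116574*(450867 + 20334) = 116574*471201 = 54929785374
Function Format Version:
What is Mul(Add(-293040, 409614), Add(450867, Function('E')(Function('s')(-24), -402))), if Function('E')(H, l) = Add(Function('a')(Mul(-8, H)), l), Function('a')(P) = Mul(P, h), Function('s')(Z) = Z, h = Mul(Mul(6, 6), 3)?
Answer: 54929785374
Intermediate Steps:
h = 108 (h = Mul(36, 3) = 108)
Function('a')(P) = Mul(108, P) (Function('a')(P) = Mul(P, 108) = Mul(108, P))
Function('E')(H, l) = Add(l, Mul(-864, H)) (Function('E')(H, l) = Add(Mul(108, Mul(-8, H)), l) = Add(Mul(-864, H), l) = Add(l, Mul(-864, H)))
Mul(Add(-293040, 409614), Add(450867, Function('E')(Function('s')(-24), -402))) = Mul(Add(-293040, 409614), Add(450867, Add(-402, Mul(-864, -24)))) = Mul(116574, Add(450867, Add(-402, 20736))) = Mul(116574, Add(450867, 20334)) = Mul(116574, 471201) = 54929785374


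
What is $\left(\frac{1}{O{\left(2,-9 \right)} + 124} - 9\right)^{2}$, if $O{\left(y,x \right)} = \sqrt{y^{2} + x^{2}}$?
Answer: $\frac{18904875110}{233814681} + \frac{274990 \sqrt{85}}{233814681} \approx 80.865$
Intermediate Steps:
$O{\left(y,x \right)} = \sqrt{x^{2} + y^{2}}$
$\left(\frac{1}{O{\left(2,-9 \right)} + 124} - 9\right)^{2} = \left(\frac{1}{\sqrt{\left(-9\right)^{2} + 2^{2}} + 124} - 9\right)^{2} = \left(\frac{1}{\sqrt{81 + 4} + 124} - 9\right)^{2} = \left(\frac{1}{\sqrt{85} + 124} - 9\right)^{2} = \left(\frac{1}{124 + \sqrt{85}} - 9\right)^{2} = \left(-9 + \frac{1}{124 + \sqrt{85}}\right)^{2}$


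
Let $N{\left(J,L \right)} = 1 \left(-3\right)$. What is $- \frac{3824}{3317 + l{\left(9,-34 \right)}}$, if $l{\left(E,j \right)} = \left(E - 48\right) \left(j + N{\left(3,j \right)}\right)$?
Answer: $- \frac{478}{595} \approx -0.80336$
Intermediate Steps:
$N{\left(J,L \right)} = -3$
$l{\left(E,j \right)} = \left(-48 + E\right) \left(-3 + j\right)$ ($l{\left(E,j \right)} = \left(E - 48\right) \left(j - 3\right) = \left(-48 + E\right) \left(-3 + j\right)$)
$- \frac{3824}{3317 + l{\left(9,-34 \right)}} = - \frac{3824}{3317 + \left(144 - -1632 - 27 + 9 \left(-34\right)\right)} = - \frac{3824}{3317 + \left(144 + 1632 - 27 - 306\right)} = - \frac{3824}{3317 + 1443} = - \frac{3824}{4760} = \left(-3824\right) \frac{1}{4760} = - \frac{478}{595}$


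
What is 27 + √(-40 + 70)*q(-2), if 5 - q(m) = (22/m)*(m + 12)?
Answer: 27 + 115*√30 ≈ 656.88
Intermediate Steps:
q(m) = 5 - 22*(12 + m)/m (q(m) = 5 - 22/m*(m + 12) = 5 - 22/m*(12 + m) = 5 - 22*(12 + m)/m)
27 + √(-40 + 70)*q(-2) = 27 + √(-40 + 70)*(-17 - 264/(-2)) = 27 + √30*(-17 - 264*(-½)) = 27 + √30*(-17 + 132) = 27 + √30*115 = 27 + 115*√30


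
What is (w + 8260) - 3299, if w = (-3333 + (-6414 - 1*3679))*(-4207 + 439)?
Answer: 50594129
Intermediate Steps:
w = 50589168 (w = (-3333 + (-6414 - 3679))*(-3768) = (-3333 - 10093)*(-3768) = -13426*(-3768) = 50589168)
(w + 8260) - 3299 = (50589168 + 8260) - 3299 = 50597428 - 3299 = 50594129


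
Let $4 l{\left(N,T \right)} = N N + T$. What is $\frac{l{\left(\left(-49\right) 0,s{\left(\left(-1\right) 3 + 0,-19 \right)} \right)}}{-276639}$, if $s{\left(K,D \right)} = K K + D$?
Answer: $\frac{5}{553278} \approx 9.037 \cdot 10^{-6}$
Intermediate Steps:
$s{\left(K,D \right)} = D + K^{2}$ ($s{\left(K,D \right)} = K^{2} + D = D + K^{2}$)
$l{\left(N,T \right)} = \frac{T}{4} + \frac{N^{2}}{4}$ ($l{\left(N,T \right)} = \frac{N N + T}{4} = \frac{N^{2} + T}{4} = \frac{T + N^{2}}{4} = \frac{T}{4} + \frac{N^{2}}{4}$)
$\frac{l{\left(\left(-49\right) 0,s{\left(\left(-1\right) 3 + 0,-19 \right)} \right)}}{-276639} = \frac{\frac{-19 + \left(\left(-1\right) 3 + 0\right)^{2}}{4} + \frac{\left(\left(-49\right) 0\right)^{2}}{4}}{-276639} = \left(\frac{-19 + \left(-3 + 0\right)^{2}}{4} + \frac{0^{2}}{4}\right) \left(- \frac{1}{276639}\right) = \left(\frac{-19 + \left(-3\right)^{2}}{4} + \frac{1}{4} \cdot 0\right) \left(- \frac{1}{276639}\right) = \left(\frac{-19 + 9}{4} + 0\right) \left(- \frac{1}{276639}\right) = \left(\frac{1}{4} \left(-10\right) + 0\right) \left(- \frac{1}{276639}\right) = \left(- \frac{5}{2} + 0\right) \left(- \frac{1}{276639}\right) = \left(- \frac{5}{2}\right) \left(- \frac{1}{276639}\right) = \frac{5}{553278}$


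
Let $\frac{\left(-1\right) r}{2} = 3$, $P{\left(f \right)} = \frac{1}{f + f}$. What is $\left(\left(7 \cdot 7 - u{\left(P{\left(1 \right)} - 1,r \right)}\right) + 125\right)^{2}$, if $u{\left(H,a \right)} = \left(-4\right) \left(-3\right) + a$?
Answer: $28224$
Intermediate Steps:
$P{\left(f \right)} = \frac{1}{2 f}$
$r = -6$ ($r = \left(-2\right) 3 = -6$)
$u{\left(H,a \right)} = 12 + a$
$\left(\left(7 \cdot 7 - u{\left(P{\left(1 \right)} - 1,r \right)}\right) + 125\right)^{2} = \left(\left(7 \cdot 7 - \left(12 - 6\right)\right) + 125\right)^{2} = \left(\left(49 - 6\right) + 125\right)^{2} = \left(43 + 125\right)^{2} = 168^{2} = 28224$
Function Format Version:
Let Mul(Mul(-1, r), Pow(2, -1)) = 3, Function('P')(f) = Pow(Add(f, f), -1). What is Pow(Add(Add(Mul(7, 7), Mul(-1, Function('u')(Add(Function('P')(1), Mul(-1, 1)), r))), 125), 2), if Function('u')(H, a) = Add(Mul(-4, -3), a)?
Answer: 28224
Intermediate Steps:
Function('P')(f) = Mul(Rational(1, 2), Pow(f, -1)) (Function('P')(f) = Pow(Mul(2, f), -1) = Mul(Rational(1, 2), Pow(f, -1)))
r = -6 (r = Mul(-2, 3) = -6)
Function('u')(H, a) = Add(12, a)
Pow(Add(Add(Mul(7, 7), Mul(-1, Function('u')(Add(Function('P')(1), Mul(-1, 1)), r))), 125), 2) = Pow(Add(Add(Mul(7, 7), Mul(-1, Add(12, -6))), 125), 2) = Pow(Add(Add(49, Mul(-1, 6)), 125), 2) = Pow(Add(Add(49, -6), 125), 2) = Pow(Add(43, 125), 2) = Pow(168, 2) = 28224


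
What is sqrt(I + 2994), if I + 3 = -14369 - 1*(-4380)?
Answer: I*sqrt(6998) ≈ 83.654*I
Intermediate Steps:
I = -9992 (I = -3 + (-14369 - 1*(-4380)) = -3 + (-14369 + 4380) = -3 - 9989 = -9992)
sqrt(I + 2994) = sqrt(-9992 + 2994) = sqrt(-6998) = I*sqrt(6998)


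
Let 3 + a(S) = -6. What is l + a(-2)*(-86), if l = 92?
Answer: 866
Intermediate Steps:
a(S) = -9 (a(S) = -3 - 6 = -9)
l + a(-2)*(-86) = 92 - 9*(-86) = 92 + 774 = 866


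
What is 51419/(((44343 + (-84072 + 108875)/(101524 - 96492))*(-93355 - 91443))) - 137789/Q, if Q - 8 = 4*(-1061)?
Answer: 167127066654630625/5137931118599868 ≈ 32.528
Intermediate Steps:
Q = -4236 (Q = 8 + 4*(-1061) = 8 - 4244 = -4236)
51419/(((44343 + (-84072 + 108875)/(101524 - 96492))*(-93355 - 91443))) - 137789/Q = 51419/(((44343 + (-84072 + 108875)/(101524 - 96492))*(-93355 - 91443))) - 137789/(-4236) = 51419/(((44343 + 24803/5032)*(-184798))) - 137789*(-1/4236) = 51419/(((44343 + 24803*(1/5032))*(-184798))) + 137789/4236 = 51419/(((44343 + 1459/296)*(-184798))) + 137789/4236 = 51419/(((13126987/296)*(-184798))) + 137789/4236 = 51419/(-1212920471813/148) + 137789/4236 = 51419*(-148/1212920471813) + 137789/4236 = -7610012/1212920471813 + 137789/4236 = 167127066654630625/5137931118599868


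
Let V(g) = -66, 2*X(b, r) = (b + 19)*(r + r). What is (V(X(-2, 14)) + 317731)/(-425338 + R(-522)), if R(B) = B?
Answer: -63533/85172 ≈ -0.74594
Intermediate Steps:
X(b, r) = r*(19 + b) (X(b, r) = ((b + 19)*(r + r))/2 = ((19 + b)*(2*r))/2 = (2*r*(19 + b))/2 = r*(19 + b))
(V(X(-2, 14)) + 317731)/(-425338 + R(-522)) = (-66 + 317731)/(-425338 - 522) = 317665/(-425860) = 317665*(-1/425860) = -63533/85172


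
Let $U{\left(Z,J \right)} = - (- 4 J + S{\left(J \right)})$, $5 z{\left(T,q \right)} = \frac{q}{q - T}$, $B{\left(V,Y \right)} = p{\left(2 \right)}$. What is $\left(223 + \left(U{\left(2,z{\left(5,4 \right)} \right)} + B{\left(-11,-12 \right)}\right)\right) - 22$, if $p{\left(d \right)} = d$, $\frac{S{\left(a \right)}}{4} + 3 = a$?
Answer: $215$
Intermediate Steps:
$S{\left(a \right)} = -12 + 4 a$
$B{\left(V,Y \right)} = 2$
$z{\left(T,q \right)} = \frac{q}{5 \left(q - T\right)}$ ($z{\left(T,q \right)} = \frac{q \frac{1}{q - T}}{5} = \frac{q}{5 \left(q - T\right)}$)
$U{\left(Z,J \right)} = 12$ ($U{\left(Z,J \right)} = - (- 4 J + \left(-12 + 4 J\right)) = \left(-1\right) \left(-12\right) = 12$)
$\left(223 + \left(U{\left(2,z{\left(5,4 \right)} \right)} + B{\left(-11,-12 \right)}\right)\right) - 22 = \left(223 + \left(12 + 2\right)\right) - 22 = \left(223 + 14\right) + \left(-125 + 103\right) = 237 - 22 = 215$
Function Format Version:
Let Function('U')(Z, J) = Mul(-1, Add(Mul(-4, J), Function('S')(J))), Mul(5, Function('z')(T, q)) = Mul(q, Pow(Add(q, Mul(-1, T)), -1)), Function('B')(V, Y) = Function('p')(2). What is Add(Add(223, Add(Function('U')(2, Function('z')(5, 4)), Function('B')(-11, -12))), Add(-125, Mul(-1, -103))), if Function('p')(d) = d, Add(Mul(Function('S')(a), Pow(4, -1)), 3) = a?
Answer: 215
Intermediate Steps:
Function('S')(a) = Add(-12, Mul(4, a))
Function('B')(V, Y) = 2
Function('z')(T, q) = Mul(Rational(1, 5), q, Pow(Add(q, Mul(-1, T)), -1)) (Function('z')(T, q) = Mul(Rational(1, 5), Mul(q, Pow(Add(q, Mul(-1, T)), -1))) = Mul(Rational(1, 5), q, Pow(Add(q, Mul(-1, T)), -1)))
Function('U')(Z, J) = 12 (Function('U')(Z, J) = Mul(-1, Add(Mul(-4, J), Add(-12, Mul(4, J)))) = Mul(-1, -12) = 12)
Add(Add(223, Add(Function('U')(2, Function('z')(5, 4)), Function('B')(-11, -12))), Add(-125, Mul(-1, -103))) = Add(Add(223, Add(12, 2)), Add(-125, Mul(-1, -103))) = Add(Add(223, 14), Add(-125, 103)) = Add(237, -22) = 215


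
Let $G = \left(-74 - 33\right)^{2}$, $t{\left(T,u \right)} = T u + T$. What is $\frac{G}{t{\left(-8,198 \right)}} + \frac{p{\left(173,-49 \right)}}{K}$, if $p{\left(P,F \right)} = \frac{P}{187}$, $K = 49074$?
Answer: $- \frac{52532671423}{7304763048} \approx -7.1916$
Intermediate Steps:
$p{\left(P,F \right)} = \frac{P}{187}$ ($p{\left(P,F \right)} = P \frac{1}{187} = \frac{P}{187}$)
$t{\left(T,u \right)} = T + T u$
$G = 11449$ ($G = \left(-107\right)^{2} = 11449$)
$\frac{G}{t{\left(-8,198 \right)}} + \frac{p{\left(173,-49 \right)}}{K} = \frac{11449}{\left(-8\right) \left(1 + 198\right)} + \frac{\frac{1}{187} \cdot 173}{49074} = \frac{11449}{\left(-8\right) 199} + \frac{173}{187} \cdot \frac{1}{49074} = \frac{11449}{-1592} + \frac{173}{9176838} = 11449 \left(- \frac{1}{1592}\right) + \frac{173}{9176838} = - \frac{11449}{1592} + \frac{173}{9176838} = - \frac{52532671423}{7304763048}$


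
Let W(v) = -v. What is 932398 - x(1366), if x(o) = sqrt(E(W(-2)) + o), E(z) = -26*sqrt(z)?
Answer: 932398 - sqrt(1366 - 26*sqrt(2)) ≈ 9.3236e+5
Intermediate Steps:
x(o) = sqrt(o - 26*sqrt(2)) (x(o) = sqrt(-26*sqrt(2) + o) = sqrt(o - 26*sqrt(2)))
932398 - x(1366) = 932398 - sqrt(1366 - 26*sqrt(2))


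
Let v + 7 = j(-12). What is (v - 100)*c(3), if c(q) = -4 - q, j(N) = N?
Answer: 833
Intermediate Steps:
v = -19 (v = -7 - 12 = -19)
(v - 100)*c(3) = (-19 - 100)*(-4 - 1*3) = -119*(-4 - 3) = -119*(-7) = 833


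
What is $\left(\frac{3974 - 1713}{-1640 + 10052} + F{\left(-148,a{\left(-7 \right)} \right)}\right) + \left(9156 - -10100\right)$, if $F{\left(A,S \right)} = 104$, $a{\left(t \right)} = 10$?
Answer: $\frac{162858581}{8412} \approx 19360.0$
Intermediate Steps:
$\left(\frac{3974 - 1713}{-1640 + 10052} + F{\left(-148,a{\left(-7 \right)} \right)}\right) + \left(9156 - -10100\right) = \left(\frac{3974 - 1713}{-1640 + 10052} + 104\right) + \left(9156 - -10100\right) = \left(\frac{2261}{8412} + 104\right) + \left(9156 + 10100\right) = \left(2261 \cdot \frac{1}{8412} + 104\right) + 19256 = \left(\frac{2261}{8412} + 104\right) + 19256 = \frac{877109}{8412} + 19256 = \frac{162858581}{8412}$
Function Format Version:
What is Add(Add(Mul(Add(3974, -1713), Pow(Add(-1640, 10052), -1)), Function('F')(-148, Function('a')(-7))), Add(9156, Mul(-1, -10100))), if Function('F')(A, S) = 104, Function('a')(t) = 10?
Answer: Rational(162858581, 8412) ≈ 19360.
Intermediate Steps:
Add(Add(Mul(Add(3974, -1713), Pow(Add(-1640, 10052), -1)), Function('F')(-148, Function('a')(-7))), Add(9156, Mul(-1, -10100))) = Add(Add(Mul(Add(3974, -1713), Pow(Add(-1640, 10052), -1)), 104), Add(9156, Mul(-1, -10100))) = Add(Add(Mul(2261, Pow(8412, -1)), 104), Add(9156, 10100)) = Add(Add(Mul(2261, Rational(1, 8412)), 104), 19256) = Add(Add(Rational(2261, 8412), 104), 19256) = Add(Rational(877109, 8412), 19256) = Rational(162858581, 8412)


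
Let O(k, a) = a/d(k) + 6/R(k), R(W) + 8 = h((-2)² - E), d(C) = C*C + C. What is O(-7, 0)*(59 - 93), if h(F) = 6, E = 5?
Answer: 102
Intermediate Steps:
d(C) = C + C² (d(C) = C² + C = C + C²)
R(W) = -2 (R(W) = -8 + 6 = -2)
O(k, a) = -3 + a/(k*(1 + k)) (O(k, a) = a/((k*(1 + k))) + 6/(-2) = a*(1/(k*(1 + k))) + 6*(-½) = a/(k*(1 + k)) - 3 = -3 + a/(k*(1 + k)))
O(-7, 0)*(59 - 93) = ((0 - 3*(-7)*(1 - 7))/((-7)*(1 - 7)))*(59 - 93) = -⅐*(0 - 3*(-7)*(-6))/(-6)*(-34) = -⅐*(-⅙)*(0 - 126)*(-34) = -⅐*(-⅙)*(-126)*(-34) = -3*(-34) = 102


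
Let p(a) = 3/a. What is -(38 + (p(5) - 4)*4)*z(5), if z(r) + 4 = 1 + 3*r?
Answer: -1464/5 ≈ -292.80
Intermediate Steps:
z(r) = -3 + 3*r (z(r) = -4 + (1 + 3*r) = -3 + 3*r)
-(38 + (p(5) - 4)*4)*z(5) = -(38 + (3/5 - 4)*4)*(-3 + 3*5) = -(38 + (3*(1/5) - 4)*4)*(-3 + 15) = -(38 + (3/5 - 4)*4)*12 = -(38 - 17/5*4)*12 = -(38 - 68/5)*12 = -122*12/5 = -1*1464/5 = -1464/5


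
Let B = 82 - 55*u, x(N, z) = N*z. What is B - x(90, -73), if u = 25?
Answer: 5277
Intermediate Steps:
B = -1293 (B = 82 - 55*25 = 82 - 1375 = -1293)
B - x(90, -73) = -1293 - 90*(-73) = -1293 - 1*(-6570) = -1293 + 6570 = 5277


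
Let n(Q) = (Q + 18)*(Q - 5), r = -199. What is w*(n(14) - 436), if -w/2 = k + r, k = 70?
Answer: -38184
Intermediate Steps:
n(Q) = (-5 + Q)*(18 + Q) (n(Q) = (18 + Q)*(-5 + Q) = (-5 + Q)*(18 + Q))
w = 258 (w = -2*(70 - 199) = -2*(-129) = 258)
w*(n(14) - 436) = 258*((-90 + 14² + 13*14) - 436) = 258*((-90 + 196 + 182) - 436) = 258*(288 - 436) = 258*(-148) = -38184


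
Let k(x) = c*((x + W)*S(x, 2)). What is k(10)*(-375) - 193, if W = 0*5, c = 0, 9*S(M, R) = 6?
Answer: -193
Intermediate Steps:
S(M, R) = 2/3 (S(M, R) = (1/9)*6 = 2/3)
W = 0
k(x) = 0 (k(x) = 0*((x + 0)*(2/3)) = 0*(x*(2/3)) = 0*(2*x/3) = 0)
k(10)*(-375) - 193 = 0*(-375) - 193 = 0 - 193 = -193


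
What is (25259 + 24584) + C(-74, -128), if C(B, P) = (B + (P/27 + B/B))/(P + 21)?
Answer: 143998526/2889 ≈ 49844.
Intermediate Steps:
C(B, P) = (1 + B + P/27)/(21 + P) (C(B, P) = (B + (P*(1/27) + 1))/(21 + P) = (B + (P/27 + 1))/(21 + P) = (B + (1 + P/27))/(21 + P) = (1 + B + P/27)/(21 + P))
(25259 + 24584) + C(-74, -128) = (25259 + 24584) + (1 - 74 + (1/27)*(-128))/(21 - 128) = 49843 + (1 - 74 - 128/27)/(-107) = 49843 - 1/107*(-2099/27) = 49843 + 2099/2889 = 143998526/2889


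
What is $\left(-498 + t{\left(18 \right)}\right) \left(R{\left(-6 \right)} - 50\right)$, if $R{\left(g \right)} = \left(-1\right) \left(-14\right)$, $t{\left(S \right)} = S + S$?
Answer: $16632$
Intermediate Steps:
$t{\left(S \right)} = 2 S$
$R{\left(g \right)} = 14$
$\left(-498 + t{\left(18 \right)}\right) \left(R{\left(-6 \right)} - 50\right) = \left(-498 + 2 \cdot 18\right) \left(14 - 50\right) = \left(-498 + 36\right) \left(-36\right) = \left(-462\right) \left(-36\right) = 16632$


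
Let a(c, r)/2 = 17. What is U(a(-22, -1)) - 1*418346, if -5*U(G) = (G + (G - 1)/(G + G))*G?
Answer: -837161/2 ≈ -4.1858e+5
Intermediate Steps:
a(c, r) = 34 (a(c, r) = 2*17 = 34)
U(G) = -G*(G + (-1 + G)/(2*G))/5 (U(G) = -(G + (G - 1)/(G + G))*G/5 = -(G + (-1 + G)/((2*G)))*G/5 = -(G + (-1 + G)*(1/(2*G)))*G/5 = -(G + (-1 + G)/(2*G))*G/5 = -G*(G + (-1 + G)/(2*G))/5)
U(a(-22, -1)) - 1*418346 = (⅒ - ⅕*34² - ⅒*34) - 1*418346 = (⅒ - ⅕*1156 - 17/5) - 418346 = (⅒ - 1156/5 - 17/5) - 418346 = -469/2 - 418346 = -837161/2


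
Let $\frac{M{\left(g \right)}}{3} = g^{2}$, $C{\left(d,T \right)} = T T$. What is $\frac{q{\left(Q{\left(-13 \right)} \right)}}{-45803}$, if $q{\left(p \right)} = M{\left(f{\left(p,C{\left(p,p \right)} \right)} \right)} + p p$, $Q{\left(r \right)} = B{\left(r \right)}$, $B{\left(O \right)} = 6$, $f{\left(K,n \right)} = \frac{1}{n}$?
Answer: $- \frac{15553}{19786896} \approx -0.00078603$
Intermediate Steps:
$C{\left(d,T \right)} = T^{2}$
$M{\left(g \right)} = 3 g^{2}$
$Q{\left(r \right)} = 6$
$q{\left(p \right)} = p^{2} + \frac{3}{p^{4}}$ ($q{\left(p \right)} = 3 \left(\frac{1}{p^{2}}\right)^{2} + p p = 3 \left(\frac{1}{p^{2}}\right)^{2} + p^{2} = \frac{3}{p^{4}} + p^{2} = p^{2} + \frac{3}{p^{4}}$)
$\frac{q{\left(Q{\left(-13 \right)} \right)}}{-45803} = \frac{\frac{1}{1296} \left(3 + 6^{6}\right)}{-45803} = \frac{3 + 46656}{1296} \left(- \frac{1}{45803}\right) = \frac{1}{1296} \cdot 46659 \left(- \frac{1}{45803}\right) = \frac{15553}{432} \left(- \frac{1}{45803}\right) = - \frac{15553}{19786896}$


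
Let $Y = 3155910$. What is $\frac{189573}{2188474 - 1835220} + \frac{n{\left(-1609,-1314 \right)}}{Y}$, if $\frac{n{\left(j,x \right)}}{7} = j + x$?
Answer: $\frac{147761849084}{278709457785} \approx 0.53016$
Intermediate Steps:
$n{\left(j,x \right)} = 7 j + 7 x$ ($n{\left(j,x \right)} = 7 \left(j + x\right) = 7 j + 7 x$)
$\frac{189573}{2188474 - 1835220} + \frac{n{\left(-1609,-1314 \right)}}{Y} = \frac{189573}{2188474 - 1835220} + \frac{7 \left(-1609\right) + 7 \left(-1314\right)}{3155910} = \frac{189573}{353254} + \left(-11263 - 9198\right) \frac{1}{3155910} = 189573 \cdot \frac{1}{353254} - \frac{20461}{3155910} = \frac{189573}{353254} - \frac{20461}{3155910} = \frac{147761849084}{278709457785}$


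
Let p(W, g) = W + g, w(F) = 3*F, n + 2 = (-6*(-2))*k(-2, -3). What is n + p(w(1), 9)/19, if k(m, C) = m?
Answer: -482/19 ≈ -25.368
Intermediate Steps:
n = -26 (n = -2 - 6*(-2)*(-2) = -2 + 12*(-2) = -2 - 24 = -26)
n + p(w(1), 9)/19 = -26 + (3*1 + 9)/19 = -26 + (3 + 9)*(1/19) = -26 + 12*(1/19) = -26 + 12/19 = -482/19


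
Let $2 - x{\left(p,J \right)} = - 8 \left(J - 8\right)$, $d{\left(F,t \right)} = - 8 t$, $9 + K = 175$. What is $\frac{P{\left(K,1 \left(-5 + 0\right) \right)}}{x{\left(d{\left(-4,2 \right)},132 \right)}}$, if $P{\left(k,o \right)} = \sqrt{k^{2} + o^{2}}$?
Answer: $\frac{\sqrt{27581}}{994} \approx 0.16708$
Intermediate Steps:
$K = 166$ ($K = -9 + 175 = 166$)
$x{\left(p,J \right)} = -62 + 8 J$ ($x{\left(p,J \right)} = 2 - - 8 \left(J - 8\right) = 2 - - 8 \left(-8 + J\right) = 2 - \left(64 - 8 J\right) = 2 + \left(-64 + 8 J\right) = -62 + 8 J$)
$\frac{P{\left(K,1 \left(-5 + 0\right) \right)}}{x{\left(d{\left(-4,2 \right)},132 \right)}} = \frac{\sqrt{166^{2} + \left(1 \left(-5 + 0\right)\right)^{2}}}{-62 + 8 \cdot 132} = \frac{\sqrt{27556 + \left(1 \left(-5\right)\right)^{2}}}{-62 + 1056} = \frac{\sqrt{27556 + \left(-5\right)^{2}}}{994} = \sqrt{27556 + 25} \cdot \frac{1}{994} = \sqrt{27581} \cdot \frac{1}{994} = \frac{\sqrt{27581}}{994}$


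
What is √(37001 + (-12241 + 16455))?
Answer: √41215 ≈ 203.01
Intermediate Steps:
√(37001 + (-12241 + 16455)) = √(37001 + 4214) = √41215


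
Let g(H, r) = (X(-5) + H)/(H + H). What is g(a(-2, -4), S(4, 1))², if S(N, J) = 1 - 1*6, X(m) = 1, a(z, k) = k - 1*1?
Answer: 4/25 ≈ 0.16000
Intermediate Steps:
a(z, k) = -1 + k (a(z, k) = k - 1 = -1 + k)
S(N, J) = -5 (S(N, J) = 1 - 6 = -5)
g(H, r) = (1 + H)/(2*H) (g(H, r) = (1 + H)/(H + H) = (1 + H)/((2*H)) = (1 + H)*(1/(2*H)) = (1 + H)/(2*H))
g(a(-2, -4), S(4, 1))² = ((1 + (-1 - 4))/(2*(-1 - 4)))² = ((½)*(1 - 5)/(-5))² = ((½)*(-⅕)*(-4))² = (⅖)² = 4/25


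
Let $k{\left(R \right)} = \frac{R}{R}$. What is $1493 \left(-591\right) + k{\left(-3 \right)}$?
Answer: $-882362$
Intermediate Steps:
$k{\left(R \right)} = 1$
$1493 \left(-591\right) + k{\left(-3 \right)} = 1493 \left(-591\right) + 1 = -882363 + 1 = -882362$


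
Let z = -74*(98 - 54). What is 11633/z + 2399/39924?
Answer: -114156187/32498136 ≈ -3.5127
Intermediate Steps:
z = -3256 (z = -74*44 = -3256)
11633/z + 2399/39924 = 11633/(-3256) + 2399/39924 = 11633*(-1/3256) + 2399*(1/39924) = -11633/3256 + 2399/39924 = -114156187/32498136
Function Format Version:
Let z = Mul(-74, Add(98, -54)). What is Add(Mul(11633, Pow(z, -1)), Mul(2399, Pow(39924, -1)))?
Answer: Rational(-114156187, 32498136) ≈ -3.5127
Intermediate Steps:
z = -3256 (z = Mul(-74, 44) = -3256)
Add(Mul(11633, Pow(z, -1)), Mul(2399, Pow(39924, -1))) = Add(Mul(11633, Pow(-3256, -1)), Mul(2399, Pow(39924, -1))) = Add(Mul(11633, Rational(-1, 3256)), Mul(2399, Rational(1, 39924))) = Add(Rational(-11633, 3256), Rational(2399, 39924)) = Rational(-114156187, 32498136)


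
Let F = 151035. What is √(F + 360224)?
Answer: √511259 ≈ 715.02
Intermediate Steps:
√(F + 360224) = √(151035 + 360224) = √511259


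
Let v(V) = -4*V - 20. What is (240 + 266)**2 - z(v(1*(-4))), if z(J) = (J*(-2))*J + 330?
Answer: 255738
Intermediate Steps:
v(V) = -20 - 4*V
z(J) = 330 - 2*J**2 (z(J) = (-2*J)*J + 330 = -2*J**2 + 330 = 330 - 2*J**2)
(240 + 266)**2 - z(v(1*(-4))) = (240 + 266)**2 - (330 - 2*(-20 - 4*(-4))**2) = 506**2 - (330 - 2*(-20 - 4*(-4))**2) = 256036 - (330 - 2*(-20 + 16)**2) = 256036 - (330 - 2*(-4)**2) = 256036 - (330 - 2*16) = 256036 - (330 - 32) = 256036 - 1*298 = 256036 - 298 = 255738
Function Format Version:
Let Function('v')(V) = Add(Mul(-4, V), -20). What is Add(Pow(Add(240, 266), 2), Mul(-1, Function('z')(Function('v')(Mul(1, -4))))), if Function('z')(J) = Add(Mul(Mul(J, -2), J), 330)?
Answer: 255738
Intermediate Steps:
Function('v')(V) = Add(-20, Mul(-4, V))
Function('z')(J) = Add(330, Mul(-2, Pow(J, 2))) (Function('z')(J) = Add(Mul(Mul(-2, J), J), 330) = Add(Mul(-2, Pow(J, 2)), 330) = Add(330, Mul(-2, Pow(J, 2))))
Add(Pow(Add(240, 266), 2), Mul(-1, Function('z')(Function('v')(Mul(1, -4))))) = Add(Pow(Add(240, 266), 2), Mul(-1, Add(330, Mul(-2, Pow(Add(-20, Mul(-4, Mul(1, -4))), 2))))) = Add(Pow(506, 2), Mul(-1, Add(330, Mul(-2, Pow(Add(-20, Mul(-4, -4)), 2))))) = Add(256036, Mul(-1, Add(330, Mul(-2, Pow(Add(-20, 16), 2))))) = Add(256036, Mul(-1, Add(330, Mul(-2, Pow(-4, 2))))) = Add(256036, Mul(-1, Add(330, Mul(-2, 16)))) = Add(256036, Mul(-1, Add(330, -32))) = Add(256036, Mul(-1, 298)) = Add(256036, -298) = 255738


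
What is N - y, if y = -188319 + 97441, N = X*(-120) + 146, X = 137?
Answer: 74584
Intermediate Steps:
N = -16294 (N = 137*(-120) + 146 = -16440 + 146 = -16294)
y = -90878
N - y = -16294 - 1*(-90878) = -16294 + 90878 = 74584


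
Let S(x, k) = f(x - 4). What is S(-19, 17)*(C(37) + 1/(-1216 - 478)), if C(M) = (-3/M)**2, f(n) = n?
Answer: -319171/2319086 ≈ -0.13763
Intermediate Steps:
S(x, k) = -4 + x (S(x, k) = x - 4 = -4 + x)
C(M) = 9/M**2
S(-19, 17)*(C(37) + 1/(-1216 - 478)) = (-4 - 19)*(9/37**2 + 1/(-1216 - 478)) = -23*(9*(1/1369) + 1/(-1694)) = -23*(9/1369 - 1/1694) = -23*13877/2319086 = -319171/2319086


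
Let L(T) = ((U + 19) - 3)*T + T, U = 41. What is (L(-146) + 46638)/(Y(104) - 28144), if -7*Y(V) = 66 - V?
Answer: -26719/19697 ≈ -1.3565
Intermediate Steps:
Y(V) = -66/7 + V/7 (Y(V) = -(66 - V)/7 = -66/7 + V/7)
L(T) = 58*T (L(T) = ((41 + 19) - 3)*T + T = (60 - 3)*T + T = 57*T + T = 58*T)
(L(-146) + 46638)/(Y(104) - 28144) = (58*(-146) + 46638)/((-66/7 + (⅐)*104) - 28144) = (-8468 + 46638)/((-66/7 + 104/7) - 28144) = 38170/(38/7 - 28144) = 38170/(-196970/7) = 38170*(-7/196970) = -26719/19697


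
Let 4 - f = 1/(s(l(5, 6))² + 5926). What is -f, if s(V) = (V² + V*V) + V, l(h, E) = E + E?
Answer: -383703/95926 ≈ -4.0000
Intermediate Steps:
l(h, E) = 2*E
s(V) = V + 2*V² (s(V) = (V² + V²) + V = 2*V² + V = V + 2*V²)
f = 383703/95926 (f = 4 - 1/(((2*6)*(1 + 2*(2*6)))² + 5926) = 4 - 1/((12*(1 + 2*12))² + 5926) = 4 - 1/((12*(1 + 24))² + 5926) = 4 - 1/((12*25)² + 5926) = 4 - 1/(300² + 5926) = 4 - 1/(90000 + 5926) = 4 - 1/95926 = 383703/95926 ≈ 4.0000)
-f = -1*383703/95926 = -383703/95926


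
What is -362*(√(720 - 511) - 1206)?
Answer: 436572 - 362*√209 ≈ 4.3134e+5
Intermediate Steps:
-362*(√(720 - 511) - 1206) = -362*(√209 - 1206) = -362*(-1206 + √209) = 436572 - 362*√209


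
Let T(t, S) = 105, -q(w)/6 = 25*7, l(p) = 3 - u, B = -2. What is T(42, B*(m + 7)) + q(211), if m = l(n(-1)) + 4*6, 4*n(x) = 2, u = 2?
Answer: -945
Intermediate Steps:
n(x) = ½ (n(x) = (¼)*2 = ½)
l(p) = 1 (l(p) = 3 - 1*2 = 3 - 2 = 1)
q(w) = -1050 (q(w) = -150*7 = -6*175 = -1050)
m = 25 (m = 1 + 4*6 = 1 + 24 = 25)
T(42, B*(m + 7)) + q(211) = 105 - 1050 = -945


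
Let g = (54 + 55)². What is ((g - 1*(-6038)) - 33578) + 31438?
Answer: 15779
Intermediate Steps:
g = 11881 (g = 109² = 11881)
((g - 1*(-6038)) - 33578) + 31438 = ((11881 - 1*(-6038)) - 33578) + 31438 = ((11881 + 6038) - 33578) + 31438 = (17919 - 33578) + 31438 = -15659 + 31438 = 15779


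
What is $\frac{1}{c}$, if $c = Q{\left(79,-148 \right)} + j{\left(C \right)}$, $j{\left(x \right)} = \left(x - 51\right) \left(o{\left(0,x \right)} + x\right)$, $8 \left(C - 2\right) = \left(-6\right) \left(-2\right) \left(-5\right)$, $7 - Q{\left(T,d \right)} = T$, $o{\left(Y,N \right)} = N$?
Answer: $\frac{2}{1099} \approx 0.0018198$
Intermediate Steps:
$Q{\left(T,d \right)} = 7 - T$
$C = - \frac{11}{2}$ ($C = 2 + \frac{\left(-6\right) \left(-2\right) \left(-5\right)}{8} = 2 + \frac{12 \left(-5\right)}{8} = 2 + \frac{1}{8} \left(-60\right) = 2 - \frac{15}{2} = - \frac{11}{2} \approx -5.5$)
$j{\left(x \right)} = 2 x \left(-51 + x\right)$ ($j{\left(x \right)} = \left(x - 51\right) \left(x + x\right) = \left(-51 + x\right) 2 x = 2 x \left(-51 + x\right)$)
$c = \frac{1099}{2}$ ($c = \left(7 - 79\right) + 2 \left(- \frac{11}{2}\right) \left(-51 - \frac{11}{2}\right) = \left(7 - 79\right) + 2 \left(- \frac{11}{2}\right) \left(- \frac{113}{2}\right) = -72 + \frac{1243}{2} = \frac{1099}{2} \approx 549.5$)
$\frac{1}{c} = \frac{1}{\frac{1099}{2}} = \frac{2}{1099}$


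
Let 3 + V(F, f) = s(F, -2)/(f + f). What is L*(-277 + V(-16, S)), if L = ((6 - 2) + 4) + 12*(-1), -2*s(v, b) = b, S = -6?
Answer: 3361/3 ≈ 1120.3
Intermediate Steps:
s(v, b) = -b/2
V(F, f) = -3 + 1/(2*f) (V(F, f) = -3 + (-½*(-2))/(f + f) = -3 + 1/(2*f))
L = -4 (L = (4 + 4) - 12 = 8 - 12 = -4)
L*(-277 + V(-16, S)) = -4*(-277 + (-3 + (½)/(-6))) = -4*(-277 + (-3 + (½)*(-⅙))) = -4*(-277 + (-3 - 1/12)) = -4*(-277 - 37/12) = -4*(-3361/12) = 3361/3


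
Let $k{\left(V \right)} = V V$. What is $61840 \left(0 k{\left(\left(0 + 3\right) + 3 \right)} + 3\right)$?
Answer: $185520$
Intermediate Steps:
$k{\left(V \right)} = V^{2}$
$61840 \left(0 k{\left(\left(0 + 3\right) + 3 \right)} + 3\right) = 61840 \left(0 \left(\left(0 + 3\right) + 3\right)^{2} + 3\right) = 61840 \left(0 \left(3 + 3\right)^{2} + 3\right) = 61840 \left(0 \cdot 6^{2} + 3\right) = 61840 \left(0 \cdot 36 + 3\right) = 61840 \left(0 + 3\right) = 61840 \cdot 3 = 185520$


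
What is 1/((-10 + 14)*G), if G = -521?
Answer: -1/2084 ≈ -0.00047985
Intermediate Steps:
1/((-10 + 14)*G) = 1/((-10 + 14)*(-521)) = 1/(4*(-521)) = 1/(-2084) = -1/2084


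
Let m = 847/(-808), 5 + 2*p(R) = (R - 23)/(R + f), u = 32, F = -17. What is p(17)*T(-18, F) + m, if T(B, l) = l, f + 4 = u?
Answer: 516131/12120 ≈ 42.585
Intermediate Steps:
f = 28 (f = -4 + 32 = 28)
p(R) = -5/2 + (-23 + R)/(2*(28 + R)) (p(R) = -5/2 + ((R - 23)/(R + 28))/2 = -5/2 + ((-23 + R)/(28 + R))/2 = -5/2 + (-23 + R)/(2*(28 + R)))
m = -847/808 (m = 847*(-1/808) = -847/808 ≈ -1.0483)
p(17)*T(-18, F) + m = ((-163 - 4*17)/(2*(28 + 17)))*(-17) - 847/808 = ((½)*(-163 - 68)/45)*(-17) - 847/808 = ((½)*(1/45)*(-231))*(-17) - 847/808 = -77/30*(-17) - 847/808 = 1309/30 - 847/808 = 516131/12120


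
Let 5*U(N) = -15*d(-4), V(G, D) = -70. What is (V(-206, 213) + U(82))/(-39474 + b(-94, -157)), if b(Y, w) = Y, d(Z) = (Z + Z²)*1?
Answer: 53/19784 ≈ 0.0026789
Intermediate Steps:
d(Z) = Z + Z²
U(N) = -36 (U(N) = (-(-60)*(1 - 4))/5 = (-(-60)*(-3))/5 = (-15*12)/5 = (⅕)*(-180) = -36)
(V(-206, 213) + U(82))/(-39474 + b(-94, -157)) = (-70 - 36)/(-39474 - 94) = -106/(-39568) = -106*(-1/39568) = 53/19784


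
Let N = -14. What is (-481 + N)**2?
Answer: 245025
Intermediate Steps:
(-481 + N)**2 = (-481 - 14)**2 = (-495)**2 = 245025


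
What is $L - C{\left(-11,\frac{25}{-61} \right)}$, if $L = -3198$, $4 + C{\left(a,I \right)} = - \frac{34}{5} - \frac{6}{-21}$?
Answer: $- \frac{111562}{35} \approx -3187.5$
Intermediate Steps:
$C{\left(a,I \right)} = - \frac{368}{35}$ ($C{\left(a,I \right)} = -4 - \left(- \frac{2}{7} + \frac{34}{5}\right) = -4 - \frac{228}{35} = - \frac{368}{35}$)
$L - C{\left(-11,\frac{25}{-61} \right)} = -3198 - - \frac{368}{35} = -3198 + \frac{368}{35} = - \frac{111562}{35}$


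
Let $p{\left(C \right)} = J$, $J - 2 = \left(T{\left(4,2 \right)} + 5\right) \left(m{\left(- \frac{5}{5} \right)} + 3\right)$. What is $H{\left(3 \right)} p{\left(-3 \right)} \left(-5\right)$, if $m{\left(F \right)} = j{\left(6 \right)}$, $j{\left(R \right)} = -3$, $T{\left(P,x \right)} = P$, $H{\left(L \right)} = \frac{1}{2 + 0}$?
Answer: $-5$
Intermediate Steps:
$H{\left(L \right)} = \frac{1}{2}$
$m{\left(F \right)} = -3$
$J = 2$ ($J = 2 + \left(4 + 5\right) \left(-3 + 3\right) = 2 + 9 \cdot 0 = 2 + 0 = 2$)
$p{\left(C \right)} = 2$
$H{\left(3 \right)} p{\left(-3 \right)} \left(-5\right) = \frac{1}{2} \cdot 2 \left(-5\right) = 1 \left(-5\right) = -5$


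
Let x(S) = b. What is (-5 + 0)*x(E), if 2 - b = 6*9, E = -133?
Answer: 260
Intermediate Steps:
b = -52 (b = 2 - 6*9 = 2 - 1*54 = 2 - 54 = -52)
x(S) = -52
(-5 + 0)*x(E) = (-5 + 0)*(-52) = -5*(-52) = 260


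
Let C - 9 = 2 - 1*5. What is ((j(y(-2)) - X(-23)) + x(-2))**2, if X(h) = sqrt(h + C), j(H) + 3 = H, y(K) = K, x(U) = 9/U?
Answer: 293/4 + 19*I*sqrt(17) ≈ 73.25 + 78.339*I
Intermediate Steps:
C = 6 (C = 9 + (2 - 1*5) = 9 + (2 - 5) = 9 - 3 = 6)
j(H) = -3 + H
X(h) = sqrt(6 + h) (X(h) = sqrt(h + 6) = sqrt(6 + h))
((j(y(-2)) - X(-23)) + x(-2))**2 = (((-3 - 2) - sqrt(6 - 23)) + 9/(-2))**2 = ((-5 - sqrt(-17)) + 9*(-1/2))**2 = ((-5 - I*sqrt(17)) - 9/2)**2 = (-19/2 - I*sqrt(17))**2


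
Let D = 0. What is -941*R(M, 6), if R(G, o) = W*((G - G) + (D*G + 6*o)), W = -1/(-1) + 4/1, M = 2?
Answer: -169380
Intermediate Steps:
W = 5 (W = -1*(-1) + 4*1 = 1 + 4 = 5)
R(G, o) = 30*o (R(G, o) = 5*((G - G) + (0*G + 6*o)) = 5*(0 + (0 + 6*o)) = 5*(0 + 6*o) = 5*(6*o) = 30*o)
-941*R(M, 6) = -28230*6 = -941*180 = -169380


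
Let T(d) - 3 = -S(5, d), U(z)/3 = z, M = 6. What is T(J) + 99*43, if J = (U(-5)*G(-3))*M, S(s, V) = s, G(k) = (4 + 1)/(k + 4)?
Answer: 4255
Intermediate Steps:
U(z) = 3*z
G(k) = 5/(4 + k)
J = -450 (J = ((3*(-5))*(5/(4 - 3)))*6 = -75/1*6 = -75*6 = -450)
T(d) = -2 (T(d) = 3 - 1*5 = 3 - 5 = -2)
T(J) + 99*43 = -2 + 99*43 = -2 + 4257 = 4255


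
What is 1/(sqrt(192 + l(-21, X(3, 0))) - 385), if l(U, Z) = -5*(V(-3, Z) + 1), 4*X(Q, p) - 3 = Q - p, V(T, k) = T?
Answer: -385/148023 - sqrt(202)/148023 ≈ -0.0026970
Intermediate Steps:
X(Q, p) = 3/4 - p/4 + Q/4 (X(Q, p) = 3/4 + (Q - p)/4 = 3/4 + (-p/4 + Q/4) = 3/4 - p/4 + Q/4)
l(U, Z) = 10 (l(U, Z) = -5*(-3 + 1) = -5*(-2) = 10)
1/(sqrt(192 + l(-21, X(3, 0))) - 385) = 1/(sqrt(192 + 10) - 385) = 1/(sqrt(202) - 385) = 1/(-385 + sqrt(202))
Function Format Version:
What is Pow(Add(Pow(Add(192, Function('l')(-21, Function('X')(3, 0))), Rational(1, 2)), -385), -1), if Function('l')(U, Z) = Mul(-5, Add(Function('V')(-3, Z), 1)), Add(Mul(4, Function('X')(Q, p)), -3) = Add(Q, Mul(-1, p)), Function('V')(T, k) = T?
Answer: Add(Rational(-385, 148023), Mul(Rational(-1, 148023), Pow(202, Rational(1, 2)))) ≈ -0.0026970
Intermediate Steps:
Function('X')(Q, p) = Add(Rational(3, 4), Mul(Rational(-1, 4), p), Mul(Rational(1, 4), Q)) (Function('X')(Q, p) = Add(Rational(3, 4), Mul(Rational(1, 4), Add(Q, Mul(-1, p)))) = Add(Rational(3, 4), Add(Mul(Rational(-1, 4), p), Mul(Rational(1, 4), Q))) = Add(Rational(3, 4), Mul(Rational(-1, 4), p), Mul(Rational(1, 4), Q)))
Function('l')(U, Z) = 10 (Function('l')(U, Z) = Mul(-5, Add(-3, 1)) = Mul(-5, -2) = 10)
Pow(Add(Pow(Add(192, Function('l')(-21, Function('X')(3, 0))), Rational(1, 2)), -385), -1) = Pow(Add(Pow(Add(192, 10), Rational(1, 2)), -385), -1) = Pow(Add(Pow(202, Rational(1, 2)), -385), -1) = Pow(Add(-385, Pow(202, Rational(1, 2))), -1)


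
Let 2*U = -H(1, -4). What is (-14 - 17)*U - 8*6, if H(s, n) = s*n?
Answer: -110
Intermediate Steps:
H(s, n) = n*s
U = 2 (U = (-(-4))/2 = (-1*(-4))/2 = (1/2)*4 = 2)
(-14 - 17)*U - 8*6 = (-14 - 17)*2 - 8*6 = -31*2 - 48 = -62 - 48 = -110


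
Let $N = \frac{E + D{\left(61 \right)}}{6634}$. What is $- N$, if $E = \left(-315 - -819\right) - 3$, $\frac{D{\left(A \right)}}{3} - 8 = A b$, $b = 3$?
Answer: $- \frac{537}{3317} \approx -0.16189$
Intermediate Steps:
$D{\left(A \right)} = 24 + 9 A$ ($D{\left(A \right)} = 24 + 3 A 3 = 24 + 3 \cdot 3 A = 24 + 9 A$)
$E = 501$ ($E = \left(-315 + 819\right) - 3 = 504 - 3 = 501$)
$N = \frac{537}{3317}$ ($N = \frac{501 + \left(24 + 9 \cdot 61\right)}{6634} = \left(501 + \left(24 + 549\right)\right) \frac{1}{6634} = \left(501 + 573\right) \frac{1}{6634} = 1074 \cdot \frac{1}{6634} = \frac{537}{3317} \approx 0.16189$)
$- N = \left(-1\right) \frac{537}{3317} = - \frac{537}{3317}$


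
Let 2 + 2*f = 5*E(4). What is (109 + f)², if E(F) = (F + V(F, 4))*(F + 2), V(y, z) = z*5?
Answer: 219024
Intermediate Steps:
V(y, z) = 5*z
E(F) = (2 + F)*(20 + F) (E(F) = (F + 5*4)*(F + 2) = (F + 20)*(2 + F) = (20 + F)*(2 + F) = (2 + F)*(20 + F))
f = 359 (f = -1 + (5*(40 + 4² + 22*4))/2 = -1 + (5*(40 + 16 + 88))/2 = -1 + (5*144)/2 = -1 + (½)*720 = -1 + 360 = 359)
(109 + f)² = (109 + 359)² = 468² = 219024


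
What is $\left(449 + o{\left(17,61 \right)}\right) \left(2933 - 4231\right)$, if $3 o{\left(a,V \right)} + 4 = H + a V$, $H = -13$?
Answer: $-1024122$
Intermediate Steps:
$o{\left(a,V \right)} = - \frac{17}{3} + \frac{V a}{3}$ ($o{\left(a,V \right)} = - \frac{4}{3} + \frac{-13 + a V}{3} = - \frac{4}{3} + \frac{-13 + V a}{3} = - \frac{4}{3} + \left(- \frac{13}{3} + \frac{V a}{3}\right) = - \frac{17}{3} + \frac{V a}{3}$)
$\left(449 + o{\left(17,61 \right)}\right) \left(2933 - 4231\right) = \left(449 - \left(\frac{17}{3} - \frac{1037}{3}\right)\right) \left(2933 - 4231\right) = \left(449 + \left(- \frac{17}{3} + \frac{1037}{3}\right)\right) \left(-1298\right) = \left(449 + 340\right) \left(-1298\right) = 789 \left(-1298\right) = -1024122$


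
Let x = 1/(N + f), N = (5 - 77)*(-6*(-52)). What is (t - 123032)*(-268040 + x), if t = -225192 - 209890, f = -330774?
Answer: 8807216913809899/58873 ≈ 1.4960e+11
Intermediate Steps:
N = -22464 (N = -72*312 = -22464)
t = -435082
x = -1/353238 (x = 1/(-22464 - 330774) = 1/(-353238) = -1/353238 ≈ -2.8310e-6)
(t - 123032)*(-268040 + x) = (-435082 - 123032)*(-268040 - 1/353238) = -558114*(-94681913521/353238) = 8807216913809899/58873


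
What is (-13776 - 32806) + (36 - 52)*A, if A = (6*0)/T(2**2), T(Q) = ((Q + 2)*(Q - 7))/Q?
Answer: -46582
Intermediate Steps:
T(Q) = (-7 + Q)*(2 + Q)/Q (T(Q) = ((2 + Q)*(-7 + Q))/Q = ((-7 + Q)*(2 + Q))/Q = (-7 + Q)*(2 + Q)/Q)
A = 0 (A = (6*0)/(-5 + 2**2 - 14/(2**2)) = 0/(-5 + 4 - 14/4) = 0/(-5 + 4 - 14*1/4) = 0/(-5 + 4 - 7/2) = 0/(-9/2) = 0*(-2/9) = 0)
(-13776 - 32806) + (36 - 52)*A = (-13776 - 32806) + (36 - 52)*0 = -46582 - 16*0 = -46582 + 0 = -46582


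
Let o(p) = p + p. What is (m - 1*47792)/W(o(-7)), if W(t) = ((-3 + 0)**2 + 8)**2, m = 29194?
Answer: -1094/17 ≈ -64.353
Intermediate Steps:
o(p) = 2*p
W(t) = 289 (W(t) = ((-3)**2 + 8)**2 = (9 + 8)**2 = 17**2 = 289)
(m - 1*47792)/W(o(-7)) = (29194 - 1*47792)/289 = (29194 - 47792)*(1/289) = -18598*1/289 = -1094/17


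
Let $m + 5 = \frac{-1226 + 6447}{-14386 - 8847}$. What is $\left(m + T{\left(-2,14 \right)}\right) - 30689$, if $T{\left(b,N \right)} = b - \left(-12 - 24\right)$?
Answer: $- \frac{712329001}{23233} \approx -30660.0$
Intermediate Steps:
$T{\left(b,N \right)} = 36 + b$ ($T{\left(b,N \right)} = b - -36 = b + 36 = 36 + b$)
$m = - \frac{121386}{23233}$ ($m = -5 + \frac{-1226 + 6447}{-14386 - 8847} = -5 + \frac{5221}{-23233} = -5 + 5221 \left(- \frac{1}{23233}\right) = -5 - \frac{5221}{23233} = - \frac{121386}{23233} \approx -5.2247$)
$\left(m + T{\left(-2,14 \right)}\right) - 30689 = \left(- \frac{121386}{23233} + \left(36 - 2\right)\right) - 30689 = \left(- \frac{121386}{23233} + 34\right) - 30689 = \frac{668536}{23233} - 30689 = - \frac{712329001}{23233}$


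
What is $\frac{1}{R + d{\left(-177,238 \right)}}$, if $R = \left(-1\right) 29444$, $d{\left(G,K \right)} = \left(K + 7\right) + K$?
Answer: $- \frac{1}{28961} \approx -3.4529 \cdot 10^{-5}$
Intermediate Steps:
$d{\left(G,K \right)} = 7 + 2 K$ ($d{\left(G,K \right)} = \left(7 + K\right) + K = 7 + 2 K$)
$R = -29444$
$\frac{1}{R + d{\left(-177,238 \right)}} = \frac{1}{-29444 + \left(7 + 2 \cdot 238\right)} = \frac{1}{-29444 + \left(7 + 476\right)} = \frac{1}{-29444 + 483} = \frac{1}{-28961} = - \frac{1}{28961}$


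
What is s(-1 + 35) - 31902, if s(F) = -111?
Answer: -32013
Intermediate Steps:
s(-1 + 35) - 31902 = -111 - 31902 = -32013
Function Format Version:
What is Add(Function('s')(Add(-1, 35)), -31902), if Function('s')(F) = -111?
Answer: -32013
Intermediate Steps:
Add(Function('s')(Add(-1, 35)), -31902) = Add(-111, -31902) = -32013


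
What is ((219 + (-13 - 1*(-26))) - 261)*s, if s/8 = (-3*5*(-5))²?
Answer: -1305000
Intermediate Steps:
s = 45000 (s = 8*(-3*5*(-5))² = 8*(-15*(-5))² = 8*75² = 8*5625 = 45000)
((219 + (-13 - 1*(-26))) - 261)*s = ((219 + (-13 - 1*(-26))) - 261)*45000 = ((219 + (-13 + 26)) - 261)*45000 = ((219 + 13) - 261)*45000 = (232 - 261)*45000 = -29*45000 = -1305000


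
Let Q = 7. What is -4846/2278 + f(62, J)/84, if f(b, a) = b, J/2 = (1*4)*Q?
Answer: -66457/47838 ≈ -1.3892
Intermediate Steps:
J = 56 (J = 2*((1*4)*7) = 2*(4*7) = 2*28 = 56)
-4846/2278 + f(62, J)/84 = -4846/2278 + 62/84 = -4846*1/2278 + 62*(1/84) = -2423/1139 + 31/42 = -66457/47838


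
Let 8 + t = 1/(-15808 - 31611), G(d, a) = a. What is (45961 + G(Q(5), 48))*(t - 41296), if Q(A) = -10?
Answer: -90112968691393/47419 ≈ -1.9004e+9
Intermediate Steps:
t = -379353/47419 (t = -8 + 1/(-15808 - 31611) = -8 + 1/(-47419) = -8 - 1/47419 = -379353/47419 ≈ -8.0000)
(45961 + G(Q(5), 48))*(t - 41296) = (45961 + 48)*(-379353/47419 - 41296) = 46009*(-1958594377/47419) = -90112968691393/47419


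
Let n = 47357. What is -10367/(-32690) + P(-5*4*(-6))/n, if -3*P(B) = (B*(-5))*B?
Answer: 182215717/221157190 ≈ 0.82392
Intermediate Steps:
P(B) = 5*B**2/3 (P(B) = -B*(-5)*B/3 = -(-5*B)*B/3 = -(-5)*B**2/3 = 5*B**2/3)
-10367/(-32690) + P(-5*4*(-6))/n = -10367/(-32690) + (5*(-5*4*(-6))**2/3)/47357 = -10367*(-1/32690) + (5*(-20*(-6))**2/3)*(1/47357) = 1481/4670 + ((5/3)*120**2)*(1/47357) = 1481/4670 + ((5/3)*14400)*(1/47357) = 1481/4670 + 24000*(1/47357) = 1481/4670 + 24000/47357 = 182215717/221157190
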